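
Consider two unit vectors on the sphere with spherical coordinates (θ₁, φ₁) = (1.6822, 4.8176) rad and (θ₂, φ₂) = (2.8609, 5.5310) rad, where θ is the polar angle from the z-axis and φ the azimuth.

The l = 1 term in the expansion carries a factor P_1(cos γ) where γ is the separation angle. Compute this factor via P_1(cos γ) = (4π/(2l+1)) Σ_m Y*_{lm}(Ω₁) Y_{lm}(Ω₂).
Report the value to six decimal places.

Expand P_1 via completeness: Σ_{m} conj(Y_{1,m}) at Ω₁ times Y_{1,m} at Ω₂ —
  [-1]  conj(Y_{1,-1})(Ω₁) = 0.03606 - 0.34145j ; Y_{1,-1}(Ω₂) = 0.06989 + 0.06539j ; Δ = 0.02485 - 0.02151j
  [+0]  conj(Y_{1,0})(Ω₁) = -0.05432 + 0.00000j ; Y_{1,0}(Ω₂) = -0.46948 + 0.00000j ; Δ = 0.02550 + 0.00000j
  [+1]  conj(Y_{1,1})(Ω₁) = -0.03606 - 0.34145j ; Y_{1,1}(Ω₂) = -0.06989 + 0.06539j ; Δ = 0.02485 + 0.02151j
Σ over m = 0.07520 + 0.00000j; ×(4π/3) → 0.31499 + 0.00000j. Real part: 0.314991

0.314991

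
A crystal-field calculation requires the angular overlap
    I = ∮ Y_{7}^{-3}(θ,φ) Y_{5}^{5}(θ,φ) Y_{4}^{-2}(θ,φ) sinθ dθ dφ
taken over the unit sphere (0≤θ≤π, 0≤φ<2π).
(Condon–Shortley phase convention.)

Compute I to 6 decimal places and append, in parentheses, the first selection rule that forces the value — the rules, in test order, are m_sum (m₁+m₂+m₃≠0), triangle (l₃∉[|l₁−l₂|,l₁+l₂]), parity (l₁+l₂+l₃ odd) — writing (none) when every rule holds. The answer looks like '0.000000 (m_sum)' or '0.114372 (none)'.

0.086594 (none)

Rules hold: Σm=0, L=16 even, 2≤4≤12.
N = 15·11·9 = 1485
Δ = 8!·6!·2!/17! = 1/6126120
Racah Σ t=3..5: t=3:−1/69120 t=4:+1/20736 t=5:−1/69120 = 1/51840
⇒ 3j(7 5 4; 0 0 0)² = 280/21879, sgn +1
Racah Σ t=8..8: t=8:+1/3870720 = 1/3870720
⇒ 3j(7 5 4; -3 5 -2)² = 675/136136, sgn +1
4πI² = N·(3j₀)²·(3jₘ)² = 50625/537251
I = +1·√(0.0942297/4π) = 0.08659423
No selection rule forces the value: the integral is nonzero (none).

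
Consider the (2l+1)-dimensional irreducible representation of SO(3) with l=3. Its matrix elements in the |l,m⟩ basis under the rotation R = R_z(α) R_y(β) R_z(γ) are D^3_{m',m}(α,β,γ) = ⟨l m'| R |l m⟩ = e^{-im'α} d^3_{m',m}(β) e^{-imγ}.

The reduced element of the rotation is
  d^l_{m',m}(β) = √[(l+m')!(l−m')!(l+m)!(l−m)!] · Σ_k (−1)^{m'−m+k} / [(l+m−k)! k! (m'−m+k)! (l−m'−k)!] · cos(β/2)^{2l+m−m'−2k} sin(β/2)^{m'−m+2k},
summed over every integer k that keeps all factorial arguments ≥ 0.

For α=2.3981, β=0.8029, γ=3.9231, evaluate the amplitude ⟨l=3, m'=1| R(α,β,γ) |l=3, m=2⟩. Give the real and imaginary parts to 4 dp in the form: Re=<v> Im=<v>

First d^3_{1,2}(β=0.8029), then the phase factors e^{-i(1)α} and e^{-i(2)γ}:
c=cos(0.802900/2)=0.920495, s=sin(0.802900/2)=0.390753; N=√[24·2·120·1]=75.894664
k∈{1,2} keeps every argument non-negative
  k=1: (−1)^0·75.8947/(24)·0.9205^5·0.3908^1 = +0.816603
  k=2: (−1)^1·75.8947/(12)·0.9205^3·0.3908^3 = -0.294309
d^3_{1,2}(0.8029) = +0.816603 -0.294309 = +0.522294
D = (-0.736109-0.676863i)·(+0.522294)·(+0.007782-0.999970i) = -0.356502+0.381703i

Re=-0.3565 Im=0.3817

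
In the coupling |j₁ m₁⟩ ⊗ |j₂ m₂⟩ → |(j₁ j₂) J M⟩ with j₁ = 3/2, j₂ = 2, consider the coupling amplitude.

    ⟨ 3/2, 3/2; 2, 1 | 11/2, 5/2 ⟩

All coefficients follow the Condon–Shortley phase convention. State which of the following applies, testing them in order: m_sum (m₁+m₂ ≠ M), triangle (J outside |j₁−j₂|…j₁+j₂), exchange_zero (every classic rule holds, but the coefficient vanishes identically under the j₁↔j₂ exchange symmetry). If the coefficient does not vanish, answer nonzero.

m-sum: m₁+m₂ = 3/2+1 = 5/2, M = 5/2  ✓
triangle: need |j₁−j₂| ≤ J ≤ j₁+j₂, i.e. J ∈ [1/2, 7/2]; J = 11/2 is outside ✗ ⇒ coefficient is 0

triangle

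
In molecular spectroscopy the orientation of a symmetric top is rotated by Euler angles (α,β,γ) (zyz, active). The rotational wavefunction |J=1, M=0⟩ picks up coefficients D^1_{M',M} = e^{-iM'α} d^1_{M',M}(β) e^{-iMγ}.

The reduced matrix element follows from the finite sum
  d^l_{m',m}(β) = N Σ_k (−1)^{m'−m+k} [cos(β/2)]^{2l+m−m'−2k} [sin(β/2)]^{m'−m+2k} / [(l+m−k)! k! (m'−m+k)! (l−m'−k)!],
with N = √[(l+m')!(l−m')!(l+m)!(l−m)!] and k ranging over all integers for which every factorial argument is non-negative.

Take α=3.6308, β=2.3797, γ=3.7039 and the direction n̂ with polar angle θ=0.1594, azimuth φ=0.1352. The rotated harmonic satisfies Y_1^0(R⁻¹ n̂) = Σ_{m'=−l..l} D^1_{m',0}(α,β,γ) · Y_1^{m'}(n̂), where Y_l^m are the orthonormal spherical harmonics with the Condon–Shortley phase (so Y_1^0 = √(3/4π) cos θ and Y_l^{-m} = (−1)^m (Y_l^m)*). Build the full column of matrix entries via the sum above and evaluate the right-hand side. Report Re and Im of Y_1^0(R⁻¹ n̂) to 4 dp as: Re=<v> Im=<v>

Need the full column D^1_{m',0} for m'=−1..1 at α=3.6308, β=2.3797, γ=3.7039.
cos(β/2)=0.371799, sin(β/2)=0.928313
d^1_{-1,0}: single k=1 term ⇒ +0.488110;  D = -0.430858-0.229376i
d^1_{0,0}: k∈[0..1] ⇒ +0.138235 -0.861765 = -0.723531;  D = -0.723531+0.000000i
d^1_{1,0}: single k=0 term ⇒ -0.488110;  D = +0.430858-0.229376i
Y_1^{m'}(θ=0.1594,φ=0.1352) and Σ D·Y over m':
  (-0.4309-0.2294i)·(+0.0543-0.0074i)  (-0.7235+0.0000i)·(+0.4824+0.0000i)  (+0.4309-0.2294i)·(-0.0543-0.0074i)
Y_1^0(R⁻¹ n̂) = -0.399252+0.000000i

Re=-0.3993 Im=0.0000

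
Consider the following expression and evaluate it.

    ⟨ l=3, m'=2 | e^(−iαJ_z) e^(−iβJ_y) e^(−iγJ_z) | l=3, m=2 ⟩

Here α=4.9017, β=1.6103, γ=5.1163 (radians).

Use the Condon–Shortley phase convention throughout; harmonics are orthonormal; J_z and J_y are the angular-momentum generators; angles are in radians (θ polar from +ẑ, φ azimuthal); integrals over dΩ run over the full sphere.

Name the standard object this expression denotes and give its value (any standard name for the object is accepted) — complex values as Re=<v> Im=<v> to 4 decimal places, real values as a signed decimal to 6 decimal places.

This is a Wigner D-matrix element — the rotation-matrix element ⟨l m'| R(α,β,γ) |l m⟩ in the angular-momentum basis.
Split into d^3_{2,2}(β=1.6103) × two z-phases.
c=cos(1.610300/2)=0.693003, s=sin(1.610300/2)=0.720935; N=√[120·1·120·1]=120.000000
The bounds max(0,m−m')=0 and min(l+m,l−m')=1 give 2 terms
  k=0: (−1)^0·120.0000/(120)·0.6930^6·0.7209^0 = +0.110767
  k=1: (−1)^1·120.0000/(24)·0.6930^4·0.7209^2 = -0.599380
d^3_{2,2}(1.6103) = +0.110767 -0.599380 = -0.488613
D = (-0.929175+0.369640i)·(-0.488613)·(-0.691074+0.722784i) = -0.183210+0.452965i

Wigner D-matrix element, Re=-0.1832 Im=0.4530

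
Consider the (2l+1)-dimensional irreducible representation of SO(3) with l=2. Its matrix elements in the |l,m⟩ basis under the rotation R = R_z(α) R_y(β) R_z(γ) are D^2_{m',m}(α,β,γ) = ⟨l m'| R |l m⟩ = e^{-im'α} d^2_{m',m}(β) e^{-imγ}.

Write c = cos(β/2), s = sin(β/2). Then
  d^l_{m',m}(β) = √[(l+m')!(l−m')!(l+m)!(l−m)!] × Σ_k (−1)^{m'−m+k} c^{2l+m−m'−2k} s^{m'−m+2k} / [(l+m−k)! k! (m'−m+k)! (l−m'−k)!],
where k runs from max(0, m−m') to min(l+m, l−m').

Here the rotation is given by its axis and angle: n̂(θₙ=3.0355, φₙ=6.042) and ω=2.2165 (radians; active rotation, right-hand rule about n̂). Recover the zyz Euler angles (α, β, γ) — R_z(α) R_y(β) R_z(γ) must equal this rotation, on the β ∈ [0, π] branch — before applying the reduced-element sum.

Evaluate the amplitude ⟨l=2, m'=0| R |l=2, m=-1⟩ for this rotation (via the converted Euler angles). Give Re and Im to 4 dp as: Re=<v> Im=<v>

Axis–angle → zyz. n̂ = (sinθₙcosφₙ, sinθₙsinφₙ, cosθₙ) = (+0.102829, -0.025293, -0.994377), ω = 2.2165.
R = I cosω + sinω [n̂]ₓ + (1−cosω) n̂n̂ᵀ gives
  R = [-0.584824, +0.790020, -0.183982; -0.798352, -0.600736, -0.041841; -0.143580, +0.122413, +0.982039]
β = atan2(√(R₁₃²+R₂₃²), R₃₃) = 0.189818; α = atan2(R₂₃, R₁₃) mod 2π = 3.365209; γ = atan2(R₃₂, −R₃₁) mod 2π = 0.705987
First d^2_{0,-1}(β=0.1898), then the phase factors e^{-i(0)α} and e^{-i(-1)γ}:
With c≡cos(β/2)=0.995500 and s≡sin(β/2)=0.094766, N=[2·2·1·6]^{1/2}=4.898979
Admissible k: 0..1 (factorial args all ≥0)
  k=0: (−1)^1·4.8990/(2)·0.9955^3·0.0948^1 = -0.229009
  k=1: (−1)^2·4.8990/(2)·0.9955^1·0.0948^3 = +0.002075
d^2_{0,-1}(0.1898) = -0.229009 +0.002075 = -0.226934
Attach z-rotation phases: D = e^{-i(0)(3.3652)}·(-0.226934)·e^{-i(-1)(0.7060)} = -0.172690-0.147231i

Re=-0.1727 Im=-0.1472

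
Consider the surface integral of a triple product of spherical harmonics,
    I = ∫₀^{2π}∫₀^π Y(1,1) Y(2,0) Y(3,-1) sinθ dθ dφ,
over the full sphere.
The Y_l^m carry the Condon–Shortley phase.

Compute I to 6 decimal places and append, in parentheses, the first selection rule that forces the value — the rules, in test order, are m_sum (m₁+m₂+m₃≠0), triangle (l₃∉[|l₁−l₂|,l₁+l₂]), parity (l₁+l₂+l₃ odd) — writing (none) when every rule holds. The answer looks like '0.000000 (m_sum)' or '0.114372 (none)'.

Checks pass: Σm=0; 6 even; l₃=3∈[1,3].
(2·1+1)(2·2+1)(2·3+1) = 105
Δ: 0! 2! 4! / 7! → 1/105
sum: t=0:+1/4 = 1/4
3j²(1 2 3; 0 0 0) = Δ·Π!·Σ² = 3/35  (sign -1)
sum: t=0:+1/8 = 1/8
3j²(1 2 3; 1 0 -1) = Δ·Π!·Σ² = 2/35  (sign +1)
combine: 4πI² = 105·3/35·2/35 = 18/35
take √, sign -1: I = -0.20230066
No selection rule forces the value: the integral is nonzero (none).

-0.202301 (none)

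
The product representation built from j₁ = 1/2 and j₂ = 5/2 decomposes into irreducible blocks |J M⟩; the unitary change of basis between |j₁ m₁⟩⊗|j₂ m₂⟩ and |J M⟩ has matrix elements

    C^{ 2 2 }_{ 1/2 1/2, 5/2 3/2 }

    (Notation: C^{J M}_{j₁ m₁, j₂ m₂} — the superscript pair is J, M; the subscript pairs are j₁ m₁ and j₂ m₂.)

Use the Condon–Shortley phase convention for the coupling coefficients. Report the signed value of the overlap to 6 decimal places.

+√(1/6) = +0.408248

j₁+j₂−J=1  J+j₁−j₂=0  J−j₁+j₂=4  j₁+j₂+J+1=6
(j₁±m₁, j₂±m₂, J±M) = (1,0,4,1,4,0)
P² = 96
sum k=0..0:
  [0] +1/24 = 1/24
S = 1/24
C² = P²·S² = 1/6 ; C = +0.408248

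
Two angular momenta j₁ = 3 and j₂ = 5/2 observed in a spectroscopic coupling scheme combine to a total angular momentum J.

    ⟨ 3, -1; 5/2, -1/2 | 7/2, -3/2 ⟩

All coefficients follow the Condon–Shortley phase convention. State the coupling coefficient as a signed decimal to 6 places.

triangle: 2!*4!*3!/10! = 288/3628800
(j±m)!: 2!*4!*2!*3!*2!*5! = 138240
prefactor² = (2J+1)*Δ*N² = 3072/35
  k=0: +1/(0!*2!*4!*2!*0!*1!) = 1/96
  k=1: −1/(1!*1!*3!*1!*1!*2!) = -1/12
  k=2: +1/(2!*0!*2!*0!*2!*3!) = 1/48
Σ = -5/96  ⇒  CG² = 3072/35*(-5/96)² = 5/21
CG = −√(5/21) = -0.487950

−√(5/21) = -0.487950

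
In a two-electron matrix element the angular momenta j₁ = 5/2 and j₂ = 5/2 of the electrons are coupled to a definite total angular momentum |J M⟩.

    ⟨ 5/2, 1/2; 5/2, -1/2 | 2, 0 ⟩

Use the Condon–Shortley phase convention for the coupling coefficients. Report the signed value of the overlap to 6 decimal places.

−√(4/21) ≈ -0.436436

√[5·3!2!2!/8! · 3!2!2!3!2!2!] = √(12/7)
  +(−1)^0/∏(0,3,2,2,0,0)! = 1/24  (running 1/24)
  +(−1)^1/∏(1,2,1,1,1,1)! = -1/2  (running -11/24)
  +(−1)^2/∏(2,1,0,0,2,2)! = 1/8  (running -1/3)
⟨..|..⟩ = √(12/7)·(-1/3) = -0.436436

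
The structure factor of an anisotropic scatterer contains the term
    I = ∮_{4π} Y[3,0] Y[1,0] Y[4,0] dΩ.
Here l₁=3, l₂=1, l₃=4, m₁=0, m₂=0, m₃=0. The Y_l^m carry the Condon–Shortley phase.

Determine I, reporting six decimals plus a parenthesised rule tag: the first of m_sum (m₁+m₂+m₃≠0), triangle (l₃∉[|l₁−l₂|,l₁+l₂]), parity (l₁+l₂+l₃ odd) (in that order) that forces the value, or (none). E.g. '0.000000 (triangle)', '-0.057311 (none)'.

0.246233 (none)

Rules hold: Σm=0, L=8 even, 2≤4≤4.
N = 7·3·9 = 189
Δ = 0!·6!·2!/9! = 1/252
Racah Σ t=0..0: t=0:+1/36 = 1/36
⇒ 3j(3 1 4; 0 0 0)² = 4/63, sgn +1
(m-triple is (0,0,0) — same symbol as above.)
4πI² = N·(3j₀)²·(3jₘ)² = 16/21
I = +1·√(0.761905/4π) = 0.24623252
No selection rule forces the value: the integral is nonzero (none).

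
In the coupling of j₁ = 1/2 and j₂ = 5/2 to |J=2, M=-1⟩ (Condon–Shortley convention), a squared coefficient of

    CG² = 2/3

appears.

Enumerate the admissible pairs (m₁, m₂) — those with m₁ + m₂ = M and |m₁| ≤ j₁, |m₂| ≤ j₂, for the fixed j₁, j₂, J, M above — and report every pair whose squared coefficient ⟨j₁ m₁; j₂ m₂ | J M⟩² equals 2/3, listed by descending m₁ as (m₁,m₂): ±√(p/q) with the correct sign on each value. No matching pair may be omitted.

(1/2,-3/2): +√(2/3)

Admissible pairs with m₁+m₂ = M = -1: (-1/2,-1/2), (1/2,-3/2)
  (m₁,m₂)=(1/2,-3/2): CG² = 2/3, CG = +√(2/3)   ← matches the target
  (m₁,m₂)=(-1/2,-1/2): CG² = 1/3, CG = −√(1/3)
Pairs with CG² = 2/3: (1/2,-3/2): +√(2/3)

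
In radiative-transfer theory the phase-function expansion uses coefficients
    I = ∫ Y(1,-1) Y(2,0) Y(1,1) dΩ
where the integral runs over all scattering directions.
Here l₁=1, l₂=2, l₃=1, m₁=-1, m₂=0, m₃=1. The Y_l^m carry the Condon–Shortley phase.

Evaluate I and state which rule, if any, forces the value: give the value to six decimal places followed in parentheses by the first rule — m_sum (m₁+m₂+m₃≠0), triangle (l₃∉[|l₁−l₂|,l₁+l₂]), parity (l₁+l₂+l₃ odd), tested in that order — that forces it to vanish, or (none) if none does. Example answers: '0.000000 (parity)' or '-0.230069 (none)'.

Checks pass: Σm=0; 4 even; l₃=1∈[1,3].
(2·1+1)(2·2+1)(2·1+1) = 45
Δ: 2! 0! 2! / 5! → 1/30
sum: t=1:−1/1 = -1/1
3j²(1 2 1; 0 0 0) = Δ·Π!·Σ² = 2/15  (sign +1)
sum: t=2:+1/4 = 1/4
3j²(1 2 1; -1 0 1) = Δ·Π!·Σ² = 1/30  (sign +1)
combine: 4πI² = 45·2/15·1/30 = 1/5
take √, sign +1: I = 0.12615663
No selection rule forces the value: the integral is nonzero (none).

0.126157 (none)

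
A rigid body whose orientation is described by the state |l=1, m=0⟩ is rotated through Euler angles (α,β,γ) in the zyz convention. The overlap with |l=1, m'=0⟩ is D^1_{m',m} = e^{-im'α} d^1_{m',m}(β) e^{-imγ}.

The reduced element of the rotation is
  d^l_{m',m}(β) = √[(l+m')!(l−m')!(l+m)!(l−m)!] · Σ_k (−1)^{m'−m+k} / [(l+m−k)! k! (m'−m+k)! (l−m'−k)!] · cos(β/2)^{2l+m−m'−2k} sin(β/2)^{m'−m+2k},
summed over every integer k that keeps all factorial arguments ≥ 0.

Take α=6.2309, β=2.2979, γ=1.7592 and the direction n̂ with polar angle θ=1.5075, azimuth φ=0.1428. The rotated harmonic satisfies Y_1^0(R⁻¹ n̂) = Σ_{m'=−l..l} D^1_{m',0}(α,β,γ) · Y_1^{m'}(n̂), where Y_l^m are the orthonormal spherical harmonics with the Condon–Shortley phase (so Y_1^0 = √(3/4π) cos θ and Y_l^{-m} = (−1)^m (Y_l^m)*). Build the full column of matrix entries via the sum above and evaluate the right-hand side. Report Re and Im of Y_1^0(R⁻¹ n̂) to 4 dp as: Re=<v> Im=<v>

Need the full column D^1_{m',0} for m'=−1..1 at α=6.2309, β=2.2979, γ=1.7592.
cos(β/2)=0.409446, sin(β/2)=0.912335
d^1_{-1,0}: single k=1 term ⇒ +0.528281;  D = +0.527559-0.027609i
d^1_{0,0}: k∈[0..1] ⇒ +0.167646 -0.832354 = -0.664709;  D = -0.664709+0.000000i
d^1_{1,0}: single k=0 term ⇒ -0.528281;  D = -0.527559-0.027609i
Y_1^{m'}(θ=1.5075,φ=0.1428) and Σ D·Y over m':
  (+0.5276-0.0276i)·(+0.3413-0.0491i)  (-0.6647+0.0000i)·(+0.0309+0.0000i)  (-0.5276-0.0276i)·(-0.3413-0.0491i)
Y_1^0(R⁻¹ n̂) = +0.336851+0.000000i

Re=0.3369 Im=0.0000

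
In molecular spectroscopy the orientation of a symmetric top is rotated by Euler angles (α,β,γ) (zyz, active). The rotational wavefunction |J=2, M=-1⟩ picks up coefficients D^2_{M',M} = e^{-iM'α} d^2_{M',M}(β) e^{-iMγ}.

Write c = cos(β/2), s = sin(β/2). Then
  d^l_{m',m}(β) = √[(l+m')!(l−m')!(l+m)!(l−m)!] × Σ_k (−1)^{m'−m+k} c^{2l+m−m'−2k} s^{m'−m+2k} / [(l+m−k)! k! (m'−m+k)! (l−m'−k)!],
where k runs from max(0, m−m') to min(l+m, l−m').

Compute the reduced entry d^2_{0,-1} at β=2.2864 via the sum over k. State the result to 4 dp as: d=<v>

d^2_{0,-1}(β=2.2864) via the finite sum:
c=cos(2.286400/2)=0.414685, s=sin(2.286400/2)=0.909965; N=√[2·2·1·6]=4.898979
k∈{0,1} keeps every argument non-negative
  k=0: (−1)^1·4.8990/(2)·0.4147^3·0.9100^1 = -0.158948
  k=1: (−1)^2·4.8990/(2)·0.4147^1·0.9100^3 = +0.765364
d^2_{0,-1}(2.2864) = -0.158948 +0.765364 = +0.606416

d=0.6064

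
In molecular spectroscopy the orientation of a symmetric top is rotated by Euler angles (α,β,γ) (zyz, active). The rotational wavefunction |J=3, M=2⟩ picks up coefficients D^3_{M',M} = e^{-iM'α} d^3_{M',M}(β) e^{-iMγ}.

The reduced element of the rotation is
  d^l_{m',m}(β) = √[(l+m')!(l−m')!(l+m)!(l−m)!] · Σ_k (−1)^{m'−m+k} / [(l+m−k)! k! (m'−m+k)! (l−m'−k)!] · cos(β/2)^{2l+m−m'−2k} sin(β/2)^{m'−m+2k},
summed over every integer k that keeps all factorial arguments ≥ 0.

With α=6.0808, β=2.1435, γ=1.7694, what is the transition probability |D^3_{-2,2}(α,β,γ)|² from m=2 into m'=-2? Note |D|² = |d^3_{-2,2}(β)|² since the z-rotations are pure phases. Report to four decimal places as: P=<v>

P=0.0495

D^3_{-2,2}(6.0808,2.1435,1.7694) = e^{-i·-2·6.0808}·d^3_{-2,2}(2.1435)·e^{-i·2·1.7694}. Compute d first:
With c≡cos(β/2)=0.478588 and s≡sin(β/2)=0.878039, N=[1·120·120·1]^{1/2}=120.000000
k∈{4,5} keeps every argument non-negative
  k=4: (−1)^0·120.0000/(24)·0.4786^2·0.8780^4 = +0.680691
  k=5: (−1)^1·120.0000/(120)·0.4786^0·0.8780^6 = -0.458230
d^3_{-2,2}(2.1435) = +0.680691 -0.458230 = +0.222461
|D^3_{-2,2}|² = |d^3_{-2,2}(β)|² = (+0.222461)² = 0.049489 (the z-rotation phases have unit modulus)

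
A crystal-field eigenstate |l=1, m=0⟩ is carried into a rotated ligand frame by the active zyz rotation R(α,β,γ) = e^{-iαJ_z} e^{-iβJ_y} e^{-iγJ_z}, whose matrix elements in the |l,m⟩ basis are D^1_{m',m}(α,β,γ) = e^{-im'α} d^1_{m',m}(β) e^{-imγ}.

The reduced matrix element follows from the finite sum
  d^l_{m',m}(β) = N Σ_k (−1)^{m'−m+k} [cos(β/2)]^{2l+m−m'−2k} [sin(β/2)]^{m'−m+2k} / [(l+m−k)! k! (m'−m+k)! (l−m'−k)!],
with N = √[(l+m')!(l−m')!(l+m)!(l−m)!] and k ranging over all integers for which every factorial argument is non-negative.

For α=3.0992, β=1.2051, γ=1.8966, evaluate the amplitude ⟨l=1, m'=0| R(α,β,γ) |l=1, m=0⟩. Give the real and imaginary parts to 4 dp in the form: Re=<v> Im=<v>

Re=0.3576 Im=0.0000

Split into d^1_{0,0}(β=1.2051) × two z-phases.
With c≡cos(β/2)=0.823893 and s≡sin(β/2)=0.566745, N=[1·1·1·1]^{1/2}=1.000000
k: max(0,(0)−(0))=0 … min(1+(0),1−(0))=1
  k=0: (−1)^0·1.0000/(1)·0.8239^2·0.5667^0 = +0.678800
  k=1: (−1)^1·1.0000/(1)·0.8239^0·0.5667^2 = -0.321200
d^1_{0,0}(1.2051) = +0.678800 -0.321200 = +0.357600
Attach z-rotation phases: D = e^{-i(0)(3.0992)}·(+0.357600)·e^{-i(0)(1.8966)} = +0.357600+0.000000i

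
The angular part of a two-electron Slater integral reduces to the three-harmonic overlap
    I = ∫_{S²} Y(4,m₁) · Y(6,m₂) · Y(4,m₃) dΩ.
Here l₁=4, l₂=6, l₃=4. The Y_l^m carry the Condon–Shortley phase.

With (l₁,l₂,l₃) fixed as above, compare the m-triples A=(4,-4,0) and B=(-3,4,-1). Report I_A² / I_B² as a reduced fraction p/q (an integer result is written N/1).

Shared (l₁,l₂,l₃)=(4,6,4): N and (l;000)² cancel in I_A²/I_B².
A: Δ = 6!·2!·6!/15! = 1/1261260; Racah Σ t=0..0: t=0:+1/69120 = 1/69120; ⇒ 3j(4 6 4; 4 -4 0)² = 4/143, sgn +1
B: Δ = 6!·2!·6!/15! = 1/1261260; Racah Σ t=5..6: t=5:−1/28800 t=6:+1/34560 = -1/172800; ⇒ 3j(4 6 4; -3 4 -1)² = 1/1430, sgn +1
I_A²/I_B² = (4/143)/(1/1430) = 40/1

40/1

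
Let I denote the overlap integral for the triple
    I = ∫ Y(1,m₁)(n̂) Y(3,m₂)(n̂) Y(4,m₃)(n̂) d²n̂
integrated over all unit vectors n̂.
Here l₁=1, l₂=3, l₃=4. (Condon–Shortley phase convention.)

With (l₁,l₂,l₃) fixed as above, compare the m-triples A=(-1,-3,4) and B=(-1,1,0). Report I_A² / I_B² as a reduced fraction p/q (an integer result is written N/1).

l's match ⇒ only the (l;m) 3-j factors differ between A and B.
A: triangle coeff Δ(1,3,4) = 1/252; Σ_t [0,0]: t=0:+1/1440 = 1/1440; (3j)²=1/9 [(1 3 4; -1 -3 4)], sign=+1
B: triangle coeff Δ(1,3,4) = 1/252; Σ_t [0,0]: t=0:+1/96 = 1/96; (3j)²=1/42 [(1 3 4; -1 1 0)], sign=+1
I_A²/I_B² = (1/9)/(1/42) = 14/3

14/3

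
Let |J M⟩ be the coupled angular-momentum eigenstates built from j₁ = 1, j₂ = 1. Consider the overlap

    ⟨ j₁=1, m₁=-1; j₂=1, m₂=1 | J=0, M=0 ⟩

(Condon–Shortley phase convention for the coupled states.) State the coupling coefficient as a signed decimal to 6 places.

j₁+j₂−J=2  J+j₁−j₂=0  J−j₁+j₂=0  j₁+j₂+J+1=3
(j₁±m₁, j₂±m₂, J±M) = (0,2,2,0,0,0)
P² = 4/3
sum k=2..2:
  [2] +1/2 = 1/2
S = 1/2
C² = P²·S² = 1/3 ; C = +0.577350

+0.577350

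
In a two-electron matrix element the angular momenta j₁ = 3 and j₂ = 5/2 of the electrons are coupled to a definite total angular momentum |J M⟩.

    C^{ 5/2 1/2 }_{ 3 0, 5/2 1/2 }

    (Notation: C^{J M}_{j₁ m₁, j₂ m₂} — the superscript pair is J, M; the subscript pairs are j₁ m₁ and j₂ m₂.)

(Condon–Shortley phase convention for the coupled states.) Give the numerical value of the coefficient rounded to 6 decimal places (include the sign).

+√(8/105) = +0.276026

√[6·3!3!2!/9! · 3!3!3!2!3!2!] = √(216/35)
  +(−1)^1/∏(1,2,2,2,1,0)! = -1/8  (running -1/8)
  +(−1)^2/∏(2,1,1,1,2,1)! = 1/4  (running 1/8)
  +(−1)^3/∏(3,0,0,0,3,2)! = -1/72  (running 1/9)
⟨..|..⟩ = √(216/35)·(1/9) = +0.276026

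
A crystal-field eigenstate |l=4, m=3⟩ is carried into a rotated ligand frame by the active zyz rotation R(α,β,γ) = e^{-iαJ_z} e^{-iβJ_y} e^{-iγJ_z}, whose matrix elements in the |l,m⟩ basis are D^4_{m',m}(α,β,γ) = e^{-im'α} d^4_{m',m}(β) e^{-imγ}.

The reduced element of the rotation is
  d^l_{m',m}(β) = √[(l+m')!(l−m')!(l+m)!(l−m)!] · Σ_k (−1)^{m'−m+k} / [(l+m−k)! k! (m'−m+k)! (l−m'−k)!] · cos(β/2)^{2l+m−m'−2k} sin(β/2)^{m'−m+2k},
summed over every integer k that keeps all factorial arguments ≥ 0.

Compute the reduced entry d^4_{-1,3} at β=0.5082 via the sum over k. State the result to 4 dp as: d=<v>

d=0.0445

d^4_{-1,3}(β=0.5082) via the finite sum:
Half-angle: c=0.967890, s=0.251374. N=√(6·120·5040·1)=1904.940944
The bounds max(0,m−m')=4 and min(l+m,l−m')=5 give 2 terms
  k=4: (−1)^0·1904.9409/(144)·0.9679^4·0.2514^4 = +0.046356
  k=5: (−1)^1·1904.9409/(240)·0.9679^2·0.2514^6 = -0.001876
d^4_{-1,3}(0.5082) = +0.046356 -0.001876 = +0.044480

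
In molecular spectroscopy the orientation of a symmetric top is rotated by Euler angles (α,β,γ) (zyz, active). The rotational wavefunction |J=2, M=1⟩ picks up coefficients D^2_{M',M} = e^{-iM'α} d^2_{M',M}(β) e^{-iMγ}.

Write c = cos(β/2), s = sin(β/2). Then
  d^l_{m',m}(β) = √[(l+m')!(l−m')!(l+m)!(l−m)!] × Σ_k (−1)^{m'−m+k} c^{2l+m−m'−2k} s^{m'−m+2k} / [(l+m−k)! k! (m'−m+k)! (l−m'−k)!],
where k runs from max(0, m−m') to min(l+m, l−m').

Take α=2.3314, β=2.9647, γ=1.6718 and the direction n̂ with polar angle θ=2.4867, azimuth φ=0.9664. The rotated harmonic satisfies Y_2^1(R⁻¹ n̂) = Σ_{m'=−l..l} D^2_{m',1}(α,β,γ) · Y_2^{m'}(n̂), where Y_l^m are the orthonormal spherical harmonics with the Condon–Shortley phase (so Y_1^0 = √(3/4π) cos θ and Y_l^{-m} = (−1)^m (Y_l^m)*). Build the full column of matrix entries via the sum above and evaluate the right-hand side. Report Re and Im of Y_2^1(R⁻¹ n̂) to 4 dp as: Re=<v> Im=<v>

Need the full column D^2_{m',1} for m'=−2..2 at α=2.3314, β=2.9647, γ=1.6718.
cos(β/2)=0.088331, sin(β/2)=0.996091
d^2_{-2,1}: single k=3 term ⇒ +0.174599;  D = -0.172623+0.026194i
d^2_{-1,1}: k∈[2..3] ⇒ +0.023224 -0.984456 = -0.961232;  D = -0.759601-0.589044i
d^2_{0,1}: k∈[1..2] ⇒ +0.001682 -0.213839 = -0.212157;  D = +0.021392+0.211076i
d^2_{1,1}: k∈[0..1] ⇒ +0.000061 -0.023224 = -0.023164;  D = +0.015085-0.017579i
d^2_{2,1}: single k=0 term ⇒ -0.001373;  D = -0.001371+0.000071i
Y_2^{m'}(θ=2.4867,φ=0.9664) and Σ D·Y over m':
  (-0.1726+0.0262i)·(-0.0507-0.1340i)  (-0.7596-0.5890i)·(-0.2121+0.3071i)  (+0.0214+0.2111i)·(+0.2798+0.0000i)  (+0.0151-0.0176i)·(+0.2121+0.3071i)  (-0.0014+0.0001i)·(-0.0507+0.1340i)
Y_2^1(R⁻¹ n̂) = +0.368885-0.026762i

Re=0.3689 Im=-0.0268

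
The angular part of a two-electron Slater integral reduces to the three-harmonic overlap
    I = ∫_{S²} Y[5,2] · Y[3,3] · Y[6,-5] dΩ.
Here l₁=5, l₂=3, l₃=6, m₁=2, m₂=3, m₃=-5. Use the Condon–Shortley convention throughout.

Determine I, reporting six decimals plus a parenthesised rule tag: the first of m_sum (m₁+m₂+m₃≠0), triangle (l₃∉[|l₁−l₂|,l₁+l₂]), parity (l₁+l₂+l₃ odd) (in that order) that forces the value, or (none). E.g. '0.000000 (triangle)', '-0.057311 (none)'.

0.169016 (none)

Rules hold: Σm=0, L=14 even, 2≤6≤8.
N = 11·7·13 = 1001
Δ = 2!·8!·4!/15! = 1/675675
Racah Σ t=0..2: t=0:+1/8640 t=1:−1/2304 t=2:+1/8640 = -7/34560
⇒ 3j(5 3 6; 0 0 0)² = 7/429, sgn -1
Racah Σ t=2..2: t=2:+1/241920 = 1/241920
⇒ 3j(5 3 6; 2 3 -5)² = 2/91, sgn -1
4πI² = N·(3j₀)²·(3jₘ)² = 14/39
I = +1·√(0.358974/4π) = 0.16901560
No selection rule forces the value: the integral is nonzero (none).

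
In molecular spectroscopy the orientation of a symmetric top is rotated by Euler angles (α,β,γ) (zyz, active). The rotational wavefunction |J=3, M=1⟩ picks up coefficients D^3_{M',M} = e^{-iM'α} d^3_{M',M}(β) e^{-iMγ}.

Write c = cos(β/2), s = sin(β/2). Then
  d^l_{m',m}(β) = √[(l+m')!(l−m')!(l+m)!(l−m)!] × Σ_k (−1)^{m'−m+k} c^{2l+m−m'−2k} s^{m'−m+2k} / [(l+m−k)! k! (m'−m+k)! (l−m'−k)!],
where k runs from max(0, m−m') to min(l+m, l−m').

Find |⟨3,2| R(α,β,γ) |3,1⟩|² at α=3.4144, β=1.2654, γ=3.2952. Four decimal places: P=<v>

P=0.0023

First d^3_{2,1}(β=1.2654), then the phase factors e^{-i(2)α} and e^{-i(1)γ}:
Half-angle: c=0.806434, s=0.591324. N=√(120·1·24·2)=75.894664
Admissible k: 0..1 (factorial args all ≥0)
  k=0: (−1)^1·75.8947/(24)·0.8064^5·0.5913^1 = -0.637778
  k=1: (−1)^2·75.8947/(12)·0.8064^3·0.5913^3 = +0.685825
d^3_{2,1}(1.2654) = -0.637778 +0.685825 = +0.048047
|D^3_{2,1}|² = |d^3_{2,1}(β)|² = (+0.048047)² = 0.002309 (the z-rotation phases have unit modulus)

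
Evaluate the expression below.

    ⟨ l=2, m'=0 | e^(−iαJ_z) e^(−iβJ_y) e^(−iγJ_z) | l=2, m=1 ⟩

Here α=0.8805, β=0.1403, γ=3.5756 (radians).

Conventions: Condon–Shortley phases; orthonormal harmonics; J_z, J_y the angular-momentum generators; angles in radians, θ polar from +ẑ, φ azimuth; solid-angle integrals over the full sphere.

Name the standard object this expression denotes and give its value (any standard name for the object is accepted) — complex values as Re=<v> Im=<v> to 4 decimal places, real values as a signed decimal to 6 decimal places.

This is a Wigner D-matrix element — the rotation-matrix element ⟨l m'| R(α,β,γ) |l m⟩ in the angular-momentum basis.
D^2_{0,1}(0.8805,0.1403,3.5756) = e^{-i·0·0.8805}·d^2_{0,1}(0.1403)·e^{-i·1·3.5756}. Compute d first:
With c≡cos(β/2)=0.997540 and s≡sin(β/2)=0.070092, N=[2·2·6·1]^{1/2}=4.898979
Admissible k: 1..2 (factorial args all ≥0)
  k=1: (−1)^0·4.8990/(2)·0.9975^3·0.0701^1 = +0.170427
  k=2: (−1)^1·4.8990/(2)·0.9975^1·0.0701^3 = -0.000841
d^2_{0,1}(0.1403) = +0.170427 -0.000841 = +0.169586
Phases: e^{-i·(0)·0.8805}=+1.000000+0.000000i, e^{-i·(1)·3.5756}=-0.907288+0.420510i ⇒ D=-0.153863+0.071312i

Wigner D-matrix element, Re=-0.1539 Im=0.0713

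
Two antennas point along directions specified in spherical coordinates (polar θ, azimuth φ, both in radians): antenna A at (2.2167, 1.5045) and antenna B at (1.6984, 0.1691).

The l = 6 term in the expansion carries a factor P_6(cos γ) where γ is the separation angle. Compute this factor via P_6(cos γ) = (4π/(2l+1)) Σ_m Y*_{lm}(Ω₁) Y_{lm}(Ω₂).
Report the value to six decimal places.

Expand P_6 via completeness: Σ_{m} conj(Y_{6,m}) at Ω₁ times Y_{6,m} at Ω₂ —
  m=-6: Y*=(-0.115492, 0.048527)  Y=(0.242857, -0.390657)  product (-0.009091, 0.056903)
  m=-5: Y*=(-0.106453, -0.309292)  Y=(-0.135618, 0.152985)  product (0.061754, 0.025660)
  m=-4: Y*=(0.417996, -0.113520)  Y=(-0.221319, 0.177658)  product (-0.072343, 0.099385)
  m=-3: Y*=(0.038873, 0.192867)  Y=(0.199510, -0.110892)  product (0.029143, 0.034168)
  m=-2: Y*=(0.244930, -0.032668)  Y=(0.216774, -0.076242)  product (0.050604, -0.025755)
  m=-1: Y*=(0.020169, 0.303777)  Y=(-0.231836, 0.039581)  product (-0.016700, -0.069628)
  m=+0: Y*=(0.170325, -0.000000)  Y=(-0.214941, 0.000000)  product (-0.036610, 0.000000)
  m=+1: Y*=(-0.020169, 0.303777)  Y=(0.231836, 0.039581)  product (-0.016700, 0.069628)
  m=+2: Y*=(0.244930, 0.032668)  Y=(0.216774, 0.076242)  product (0.050604, 0.025755)
  m=+3: Y*=(-0.038873, 0.192867)  Y=(-0.199510, -0.110892)  product (0.029143, -0.034168)
  m=+4: Y*=(0.417996, 0.113520)  Y=(-0.221319, -0.177658)  product (-0.072343, -0.099385)
  m=+5: Y*=(0.106453, -0.309292)  Y=(0.135618, 0.152985)  product (0.061754, -0.025660)
  m=+6: Y*=(-0.115492, -0.048527)  Y=(0.242857, 0.390657)  product (-0.009091, -0.056903)
Total Σ_m = (0.050125, 0.000000). Multiply by 0.966644: (0.048453, 0.000000). P_6(cos γ) = 0.048453

0.048453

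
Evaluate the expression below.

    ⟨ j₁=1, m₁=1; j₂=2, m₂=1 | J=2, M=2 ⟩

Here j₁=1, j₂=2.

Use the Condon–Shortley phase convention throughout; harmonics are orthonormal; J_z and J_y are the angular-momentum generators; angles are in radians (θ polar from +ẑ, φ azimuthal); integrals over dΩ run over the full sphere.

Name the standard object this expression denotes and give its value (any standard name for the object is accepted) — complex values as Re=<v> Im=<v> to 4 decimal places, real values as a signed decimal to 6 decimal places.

Clebsch–Gordan coefficient, +√(1/3) ≈ +0.577350

This is a Clebsch–Gordan (vector-coupling) coefficient.
√[5·1!1!3!/6! · 2!0!3!1!4!0!] = √(12)
  +(−1)^0/∏(0,1,0,3,1,0)! = 1/6  (running 1/6)
⟨..|..⟩ = √(12)·(1/6) = +0.577350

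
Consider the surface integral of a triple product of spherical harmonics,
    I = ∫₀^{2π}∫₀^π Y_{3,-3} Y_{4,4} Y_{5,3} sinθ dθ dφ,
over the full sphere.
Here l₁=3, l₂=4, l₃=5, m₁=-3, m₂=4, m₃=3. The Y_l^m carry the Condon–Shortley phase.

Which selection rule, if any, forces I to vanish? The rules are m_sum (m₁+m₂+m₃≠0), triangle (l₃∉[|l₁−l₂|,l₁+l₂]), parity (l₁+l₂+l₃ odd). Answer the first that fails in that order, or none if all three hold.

m_sum

m₁+m₂+m₃ = -3 + 4 + 3 = 4  ✗
triangle: |3−4|=1 ≤ l₃=5 ≤ 3+4=7
parity: l₁+l₂+l₃ = 12 is even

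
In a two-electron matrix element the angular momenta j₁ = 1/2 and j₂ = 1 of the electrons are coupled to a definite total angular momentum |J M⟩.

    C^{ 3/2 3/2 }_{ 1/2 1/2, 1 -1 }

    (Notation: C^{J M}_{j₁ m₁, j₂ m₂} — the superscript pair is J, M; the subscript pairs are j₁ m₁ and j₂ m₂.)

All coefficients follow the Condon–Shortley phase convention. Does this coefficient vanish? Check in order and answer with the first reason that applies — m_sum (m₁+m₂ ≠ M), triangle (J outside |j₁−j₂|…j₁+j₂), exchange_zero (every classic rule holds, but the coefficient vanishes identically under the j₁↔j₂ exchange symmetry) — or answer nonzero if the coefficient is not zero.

m_sum

m-sum: m₁+m₂ = 1/2+(-1) = -1/2, M = 3/2  ✗ ⇒ coefficient is 0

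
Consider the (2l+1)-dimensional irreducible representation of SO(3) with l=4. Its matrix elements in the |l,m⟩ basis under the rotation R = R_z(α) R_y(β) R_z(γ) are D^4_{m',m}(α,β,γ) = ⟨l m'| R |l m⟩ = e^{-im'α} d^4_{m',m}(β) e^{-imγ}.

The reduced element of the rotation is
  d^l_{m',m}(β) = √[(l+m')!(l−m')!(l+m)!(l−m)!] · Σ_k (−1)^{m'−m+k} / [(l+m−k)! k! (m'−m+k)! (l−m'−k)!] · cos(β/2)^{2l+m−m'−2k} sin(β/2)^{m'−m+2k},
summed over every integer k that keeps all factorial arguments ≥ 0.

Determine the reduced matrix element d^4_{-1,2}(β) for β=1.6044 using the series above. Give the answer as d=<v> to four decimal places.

d=-0.2227

d^4_{-1,2}(β=1.6044) via the finite sum:
c=cos(1.604400/2)=0.695127, s=sin(1.604400/2)=0.718887; N=√[6·120·720·2]=1018.233765
k∈{3,4,5} keeps every argument non-negative
  k=3: (−1)^0·1018.2338/(72)·0.6951^5·0.7189^3 = +0.852741
  k=4: (−1)^1·1018.2338/(48)·0.6951^3·0.7189^5 = -1.368050
  k=5: (−1)^2·1018.2338/(240)·0.6951^1·0.7189^7 = +0.292634
d^4_{-1,2}(1.6044) = +0.852741 -1.368050 +0.292634 = -0.222674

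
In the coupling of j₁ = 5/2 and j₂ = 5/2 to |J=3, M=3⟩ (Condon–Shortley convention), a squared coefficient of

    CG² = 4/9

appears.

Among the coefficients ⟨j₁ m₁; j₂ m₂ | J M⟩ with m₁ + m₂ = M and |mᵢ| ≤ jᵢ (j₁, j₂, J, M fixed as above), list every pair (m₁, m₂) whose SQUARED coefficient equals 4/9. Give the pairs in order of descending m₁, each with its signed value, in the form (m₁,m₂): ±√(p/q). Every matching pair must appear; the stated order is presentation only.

Admissible pairs with m₁+m₂ = M = 3: (1/2,5/2), (3/2,3/2), (5/2,1/2)
  (m₁,m₂)=(5/2,1/2): CG² = 5/18, CG = +√(5/18)
  (m₁,m₂)=(3/2,3/2): CG² = 4/9, CG = −√(4/9)   ← matches the target
  (m₁,m₂)=(1/2,5/2): CG² = 5/18, CG = +√(5/18)
Pairs with CG² = 4/9: (3/2,3/2): −√(4/9)

(3/2,3/2): −√(4/9)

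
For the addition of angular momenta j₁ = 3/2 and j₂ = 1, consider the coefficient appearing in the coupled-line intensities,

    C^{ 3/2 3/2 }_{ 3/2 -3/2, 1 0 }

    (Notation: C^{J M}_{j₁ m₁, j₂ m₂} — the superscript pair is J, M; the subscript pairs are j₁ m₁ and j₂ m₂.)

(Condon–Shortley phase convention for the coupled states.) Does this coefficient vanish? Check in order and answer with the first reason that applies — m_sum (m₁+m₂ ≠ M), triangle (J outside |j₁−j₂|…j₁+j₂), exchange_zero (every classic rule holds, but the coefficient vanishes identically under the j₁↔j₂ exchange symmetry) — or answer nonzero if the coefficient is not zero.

m_sum

m-sum: m₁+m₂ = -3/2+0 = -3/2, M = 3/2  ✗ ⇒ coefficient is 0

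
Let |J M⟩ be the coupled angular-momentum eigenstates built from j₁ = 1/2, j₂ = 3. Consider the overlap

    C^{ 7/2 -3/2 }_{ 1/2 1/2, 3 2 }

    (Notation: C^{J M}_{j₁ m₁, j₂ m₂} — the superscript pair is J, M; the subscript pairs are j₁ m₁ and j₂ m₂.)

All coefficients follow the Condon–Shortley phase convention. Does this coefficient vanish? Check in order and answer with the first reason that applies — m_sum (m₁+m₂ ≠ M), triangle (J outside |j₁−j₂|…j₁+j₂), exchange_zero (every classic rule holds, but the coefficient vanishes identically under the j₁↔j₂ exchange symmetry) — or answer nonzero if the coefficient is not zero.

m_sum

m-sum: m₁+m₂ = 1/2+2 = 5/2, M = -3/2  ✗ ⇒ coefficient is 0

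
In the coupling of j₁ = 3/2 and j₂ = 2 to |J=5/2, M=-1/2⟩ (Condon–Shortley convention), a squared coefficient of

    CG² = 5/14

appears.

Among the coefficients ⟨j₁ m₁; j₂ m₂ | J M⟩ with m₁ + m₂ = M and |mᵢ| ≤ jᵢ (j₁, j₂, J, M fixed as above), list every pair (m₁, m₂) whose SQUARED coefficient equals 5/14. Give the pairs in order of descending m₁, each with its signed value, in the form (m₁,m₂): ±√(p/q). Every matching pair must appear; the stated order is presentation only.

(1/2,-1): +√(5/14)

Admissible pairs with m₁+m₂ = M = -1/2: (-3/2,1), (-1/2,0), (1/2,-1), (3/2,-2)
  (m₁,m₂)=(3/2,-2): CG² = 6/35, CG = +√(6/35)
  (m₁,m₂)=(1/2,-1): CG² = 5/14, CG = +√(5/14)   ← matches the target
  (m₁,m₂)=(-1/2,0): CG² = 3/35, CG = −√(3/35)
  (m₁,m₂)=(-3/2,1): CG² = 27/70, CG = −√(27/70)
Pairs with CG² = 5/14: (1/2,-1): +√(5/14)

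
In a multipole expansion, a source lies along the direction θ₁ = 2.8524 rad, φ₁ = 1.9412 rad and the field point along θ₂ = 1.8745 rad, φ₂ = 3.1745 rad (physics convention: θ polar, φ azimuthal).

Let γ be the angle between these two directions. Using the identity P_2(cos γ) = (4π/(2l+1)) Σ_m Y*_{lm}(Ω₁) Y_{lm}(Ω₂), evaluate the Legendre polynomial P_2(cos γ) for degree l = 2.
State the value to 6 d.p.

Term-by-term m-sum for l=2 (normalisation 4π/5 = 2.513274):
  term(m=-2) = -0.008626-0.006905i   from Y*(Ω₁)=-0.023181-0.021201i, Y(Ω₂)=+0.350966-0.023132i
  term(m=-1) = +0.015415-0.043928i   from Y*(Ω₁)=+0.076440-0.196845i, Y(Ω₂)=+0.220343-0.007254i
  term(m=+0) = -0.127809+0.000000i   from Y*(Ω₁)=+0.553834-0.000000i, Y(Ω₂)=-0.230771+0.000000i
  term(m=+1) = +0.015415+0.043928i   from Y*(Ω₁)=-0.076440-0.196845i, Y(Ω₂)=-0.220343-0.007254i
  term(m=+2) = -0.008626+0.006905i   from Y*(Ω₁)=-0.023181+0.021201i, Y(Ω₂)=+0.350966+0.023132i
Σ over m = -0.114231+0.000000i; ×(4π/5) → -0.287093+0.000000i. Real part: -0.287093

-0.287093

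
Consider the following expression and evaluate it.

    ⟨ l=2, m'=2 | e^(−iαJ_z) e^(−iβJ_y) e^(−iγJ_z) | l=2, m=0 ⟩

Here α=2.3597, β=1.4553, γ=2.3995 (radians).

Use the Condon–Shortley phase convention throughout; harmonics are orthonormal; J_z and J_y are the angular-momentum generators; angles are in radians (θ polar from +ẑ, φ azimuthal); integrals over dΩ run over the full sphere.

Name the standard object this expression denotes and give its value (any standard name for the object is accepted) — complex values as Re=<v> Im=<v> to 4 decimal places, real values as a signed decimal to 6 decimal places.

This is a Wigner D-matrix element — the rotation-matrix element ⟨l m'| R(α,β,γ) |l m⟩ in the angular-momentum basis.
Split into d^2_{2,0}(β=1.4553) × two z-phases.
Half-angle: c=0.746739, s=0.665117. N=√(24·1·2·2)=9.797959
k: max(0,(0)−(2))=0 … min(2+(0),2−(2))=0
  k=0: (−1)^2·9.7980/(4)·0.7467^2·0.6651^2 = +0.604240
d^2_{2,0}(1.4553) = +0.604240
Attach z-rotation phases: D = e^{-i(2)(2.3597)}·(+0.604240)·e^{-i(0)(2.3995)} = +0.004236+0.604225i

Wigner D-matrix element, Re=0.0042 Im=0.6042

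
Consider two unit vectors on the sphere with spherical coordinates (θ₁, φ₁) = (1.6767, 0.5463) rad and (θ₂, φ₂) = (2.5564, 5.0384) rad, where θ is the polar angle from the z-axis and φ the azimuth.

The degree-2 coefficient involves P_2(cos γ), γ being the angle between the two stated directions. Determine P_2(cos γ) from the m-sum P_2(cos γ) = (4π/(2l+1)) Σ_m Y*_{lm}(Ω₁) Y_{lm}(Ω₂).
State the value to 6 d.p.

-0.498473

Term-by-term m-sum for l=2 (normalisation 4π/5 = 2.513274):
  m=-2: Y*=(0.175769, 0.339112)  Y=(-0.093676, 0.071513)  product (-0.040716, -0.019197)
  m=-1: Y*=(-0.069386, -0.042189)  Y=(-0.113925, -0.336984)  product (-0.006312, 0.028188)
  m=+0: Y*=(-0.304819, -0.000000)  Y=(0.342104, 0.000000)  product (-0.104280, -0.000000)
  m=+1: Y*=(0.069386, -0.042189)  Y=(0.113925, -0.336984)  product (-0.006312, -0.028188)
  m=+2: Y*=(0.175769, -0.339112)  Y=(-0.093676, -0.071513)  product (-0.040716, 0.019197)
Accumulated sum (-0.198336, 0.000000); after 4π/(2l+1) scaling, (-0.498473, 0.000000) ⇒ P_2 = -0.498473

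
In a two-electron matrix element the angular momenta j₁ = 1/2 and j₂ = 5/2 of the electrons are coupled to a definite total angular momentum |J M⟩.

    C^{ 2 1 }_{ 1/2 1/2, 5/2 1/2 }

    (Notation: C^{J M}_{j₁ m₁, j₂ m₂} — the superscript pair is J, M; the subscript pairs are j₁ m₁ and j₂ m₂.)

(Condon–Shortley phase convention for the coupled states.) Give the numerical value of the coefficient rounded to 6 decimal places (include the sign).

+0.577350  (= +√(1/3))

triangle: 1!·0!·4!/6! = 24/720
(j±m)!: 1!·0!·3!·2!·3!·1! = 72
prefactor² = (2J+1)·Δ·N² = 12
  k=0: +1/(0!·1!·0!·3!·0!·1!) = 1/6
Σ = 1/6  ⇒  CG² = 12·(1/6)² = 1/3
CG = +√(1/3) = +0.577350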